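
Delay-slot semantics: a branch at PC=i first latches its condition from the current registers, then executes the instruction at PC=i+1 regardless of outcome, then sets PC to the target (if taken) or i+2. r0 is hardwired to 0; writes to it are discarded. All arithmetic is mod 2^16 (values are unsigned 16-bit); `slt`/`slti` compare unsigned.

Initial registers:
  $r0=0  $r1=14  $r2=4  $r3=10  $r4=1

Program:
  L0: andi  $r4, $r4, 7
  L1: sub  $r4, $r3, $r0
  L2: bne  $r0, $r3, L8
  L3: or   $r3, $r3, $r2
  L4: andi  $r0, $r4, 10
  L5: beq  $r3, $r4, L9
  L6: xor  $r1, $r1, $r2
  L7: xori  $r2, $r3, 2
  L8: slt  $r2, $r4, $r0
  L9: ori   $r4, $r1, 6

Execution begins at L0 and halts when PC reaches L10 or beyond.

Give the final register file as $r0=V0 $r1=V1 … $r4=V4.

$r0=0 $r1=14 $r2=0 $r3=14 $r4=14

#0 andi  $r4, $r4, 7 ; 0/14/4/10/1
#1 sub  $r4, $r3, $r0 ; 0/14/4/10/10
#2 bne  $r0, $r3, L8 ; 0/14/4/10/10 ; →target
#3 or   $r3, $r3, $r2 ; 0/14/4/14/10
#8 slt  $r2, $r4, $r0 ; 0/14/0/14/10
#9 ori   $r4, $r1, 6 ; 0/14/0/14/14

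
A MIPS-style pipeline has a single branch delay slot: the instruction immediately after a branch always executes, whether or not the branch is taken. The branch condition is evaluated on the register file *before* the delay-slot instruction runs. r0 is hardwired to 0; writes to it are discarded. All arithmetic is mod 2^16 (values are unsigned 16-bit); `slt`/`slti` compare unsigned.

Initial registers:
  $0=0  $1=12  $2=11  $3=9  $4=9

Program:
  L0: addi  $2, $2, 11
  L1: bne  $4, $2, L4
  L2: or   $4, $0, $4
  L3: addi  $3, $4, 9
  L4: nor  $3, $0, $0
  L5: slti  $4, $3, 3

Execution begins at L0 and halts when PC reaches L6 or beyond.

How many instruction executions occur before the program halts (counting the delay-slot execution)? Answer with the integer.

PC=0  addi  $2, $2, 11       | $0=0 $1=12 $2=22 $3=9 $4=9
PC=1  bne  $4, $2, L4        | $0=0 $1=12 $2=22 $3=9 $4=9  [TAKEN]
PC=2  or   $4, $0, $4        | $0=0 $1=12 $2=22 $3=9 $4=9
PC=4  nor  $3, $0, $0        | $0=0 $1=12 $2=22 $3=65535 $4=9
PC=5  slti  $4, $3, 3        | $0=0 $1=12 $2=22 $3=65535 $4=0

5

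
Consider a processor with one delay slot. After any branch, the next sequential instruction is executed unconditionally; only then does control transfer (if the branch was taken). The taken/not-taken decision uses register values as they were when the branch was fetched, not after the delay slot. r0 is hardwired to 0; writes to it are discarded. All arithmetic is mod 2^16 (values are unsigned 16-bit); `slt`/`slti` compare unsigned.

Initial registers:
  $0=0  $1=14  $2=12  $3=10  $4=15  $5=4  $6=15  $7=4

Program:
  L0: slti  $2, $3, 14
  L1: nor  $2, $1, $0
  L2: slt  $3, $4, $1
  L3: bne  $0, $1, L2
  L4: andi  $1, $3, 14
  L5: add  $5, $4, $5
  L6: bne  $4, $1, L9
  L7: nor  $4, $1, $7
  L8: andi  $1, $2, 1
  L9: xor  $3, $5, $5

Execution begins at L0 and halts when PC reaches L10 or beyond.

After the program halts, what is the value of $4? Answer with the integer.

#0 slti  $2, $3, 14 ; 0/14/1/10/15/4/15/4
#1 nor  $2, $1, $0 ; 0/14/65521/10/15/4/15/4
#2 slt  $3, $4, $1 ; 0/14/65521/0/15/4/15/4
#3 bne  $0, $1, L2 ; 0/14/65521/0/15/4/15/4 ; →target
#4 andi  $1, $3, 14 ; 0/0/65521/0/15/4/15/4
#2 slt  $3, $4, $1 ; 0/0/65521/0/15/4/15/4
#3 bne  $0, $1, L2 ; 0/0/65521/0/15/4/15/4 ; →fallthru
#4 andi  $1, $3, 14 ; 0/0/65521/0/15/4/15/4
#5 add  $5, $4, $5 ; 0/0/65521/0/15/19/15/4
#6 bne  $4, $1, L9 ; 0/0/65521/0/15/19/15/4 ; →target
#7 nor  $4, $1, $7 ; 0/0/65521/0/65531/19/15/4
#9 xor  $3, $5, $5 ; 0/0/65521/0/65531/19/15/4

65531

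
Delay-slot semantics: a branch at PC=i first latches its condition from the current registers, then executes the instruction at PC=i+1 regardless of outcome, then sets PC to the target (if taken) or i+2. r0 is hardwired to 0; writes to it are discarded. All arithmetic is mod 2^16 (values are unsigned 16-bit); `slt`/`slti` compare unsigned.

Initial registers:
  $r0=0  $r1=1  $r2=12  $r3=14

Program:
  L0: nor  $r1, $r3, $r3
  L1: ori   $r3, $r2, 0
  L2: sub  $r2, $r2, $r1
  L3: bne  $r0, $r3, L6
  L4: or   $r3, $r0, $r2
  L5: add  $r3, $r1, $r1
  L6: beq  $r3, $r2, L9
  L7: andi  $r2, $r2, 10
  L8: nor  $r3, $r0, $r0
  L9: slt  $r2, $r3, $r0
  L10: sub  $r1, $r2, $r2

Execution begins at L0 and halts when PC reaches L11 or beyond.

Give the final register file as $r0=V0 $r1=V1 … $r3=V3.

#0 nor  $r1, $r3, $r3 ; 0/65521/12/14
#1 ori   $r3, $r2, 0 ; 0/65521/12/12
#2 sub  $r2, $r2, $r1 ; 0/65521/27/12
#3 bne  $r0, $r3, L6 ; 0/65521/27/12 ; →target
#4 or   $r3, $r0, $r2 ; 0/65521/27/27
#6 beq  $r3, $r2, L9 ; 0/65521/27/27 ; →target
#7 andi  $r2, $r2, 10 ; 0/65521/10/27
#9 slt  $r2, $r3, $r0 ; 0/65521/0/27
#10 sub  $r1, $r2, $r2 ; 0/0/0/27

$r0=0 $r1=0 $r2=0 $r3=27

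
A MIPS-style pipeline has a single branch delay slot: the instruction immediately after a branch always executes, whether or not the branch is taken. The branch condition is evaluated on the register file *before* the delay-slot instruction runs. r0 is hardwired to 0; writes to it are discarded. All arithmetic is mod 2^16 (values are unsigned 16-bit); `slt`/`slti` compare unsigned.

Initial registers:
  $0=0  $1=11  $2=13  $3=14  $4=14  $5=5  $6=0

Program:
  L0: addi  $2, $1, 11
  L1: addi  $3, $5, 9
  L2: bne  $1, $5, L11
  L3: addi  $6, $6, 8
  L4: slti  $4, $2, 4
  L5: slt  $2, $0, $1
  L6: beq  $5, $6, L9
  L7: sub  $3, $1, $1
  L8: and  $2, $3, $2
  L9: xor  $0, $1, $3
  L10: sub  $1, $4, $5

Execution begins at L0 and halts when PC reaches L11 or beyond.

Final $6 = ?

  step pc=0: addi  $2, $1, 11  regs=(0,11,22,14,14,5,0)
  step pc=1: addi  $3, $5, 9  regs=(0,11,22,14,14,5,0)
  step pc=2: bne  $1, $5, L11  cond=T  regs=(0,11,22,14,14,5,0)
  step pc=3: addi  $6, $6, 8  regs=(0,11,22,14,14,5,8)

8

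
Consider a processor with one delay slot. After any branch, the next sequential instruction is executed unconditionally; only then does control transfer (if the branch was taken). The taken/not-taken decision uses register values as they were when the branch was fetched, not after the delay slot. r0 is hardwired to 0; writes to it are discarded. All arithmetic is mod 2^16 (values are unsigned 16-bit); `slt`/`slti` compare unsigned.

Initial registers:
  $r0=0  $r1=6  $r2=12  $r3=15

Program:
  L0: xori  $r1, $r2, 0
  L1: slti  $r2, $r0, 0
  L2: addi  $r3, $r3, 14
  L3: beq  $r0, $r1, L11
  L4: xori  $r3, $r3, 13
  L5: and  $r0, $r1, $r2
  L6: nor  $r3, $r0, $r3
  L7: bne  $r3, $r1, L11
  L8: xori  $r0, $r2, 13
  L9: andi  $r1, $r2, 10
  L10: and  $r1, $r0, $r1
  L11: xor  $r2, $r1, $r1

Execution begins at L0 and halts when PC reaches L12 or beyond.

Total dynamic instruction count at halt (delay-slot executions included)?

#0 xori  $r1, $r2, 0 ; 0/12/12/15
#1 slti  $r2, $r0, 0 ; 0/12/0/15
#2 addi  $r3, $r3, 14 ; 0/12/0/29
#3 beq  $r0, $r1, L11 ; 0/12/0/29 ; →fallthru
#4 xori  $r3, $r3, 13 ; 0/12/0/16
#5 and  $r0, $r1, $r2 ; 0/12/0/16
#6 nor  $r3, $r0, $r3 ; 0/12/0/65519
#7 bne  $r3, $r1, L11 ; 0/12/0/65519 ; →target
#8 xori  $r0, $r2, 13 ; 0/12/0/65519
#11 xor  $r2, $r1, $r1 ; 0/12/0/65519

10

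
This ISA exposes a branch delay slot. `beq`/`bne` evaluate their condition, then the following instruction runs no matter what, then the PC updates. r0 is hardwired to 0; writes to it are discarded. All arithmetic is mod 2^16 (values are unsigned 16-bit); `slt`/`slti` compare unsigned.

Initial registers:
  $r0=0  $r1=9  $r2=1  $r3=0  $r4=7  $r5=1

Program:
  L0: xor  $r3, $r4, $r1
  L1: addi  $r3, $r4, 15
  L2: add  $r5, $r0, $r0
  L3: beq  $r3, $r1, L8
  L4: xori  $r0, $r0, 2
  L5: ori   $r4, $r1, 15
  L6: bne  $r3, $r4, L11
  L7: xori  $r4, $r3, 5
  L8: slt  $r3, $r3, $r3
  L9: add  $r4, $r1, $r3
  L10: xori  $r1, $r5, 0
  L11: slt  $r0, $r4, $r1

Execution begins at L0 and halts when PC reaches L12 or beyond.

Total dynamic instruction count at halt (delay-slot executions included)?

9

#0 xor  $r3, $r4, $r1 ; 0/9/1/14/7/1
#1 addi  $r3, $r4, 15 ; 0/9/1/22/7/1
#2 add  $r5, $r0, $r0 ; 0/9/1/22/7/0
#3 beq  $r3, $r1, L8 ; 0/9/1/22/7/0 ; →fallthru
#4 xori  $r0, $r0, 2 ; 0/9/1/22/7/0
#5 ori   $r4, $r1, 15 ; 0/9/1/22/15/0
#6 bne  $r3, $r4, L11 ; 0/9/1/22/15/0 ; →target
#7 xori  $r4, $r3, 5 ; 0/9/1/22/19/0
#11 slt  $r0, $r4, $r1 ; 0/9/1/22/19/0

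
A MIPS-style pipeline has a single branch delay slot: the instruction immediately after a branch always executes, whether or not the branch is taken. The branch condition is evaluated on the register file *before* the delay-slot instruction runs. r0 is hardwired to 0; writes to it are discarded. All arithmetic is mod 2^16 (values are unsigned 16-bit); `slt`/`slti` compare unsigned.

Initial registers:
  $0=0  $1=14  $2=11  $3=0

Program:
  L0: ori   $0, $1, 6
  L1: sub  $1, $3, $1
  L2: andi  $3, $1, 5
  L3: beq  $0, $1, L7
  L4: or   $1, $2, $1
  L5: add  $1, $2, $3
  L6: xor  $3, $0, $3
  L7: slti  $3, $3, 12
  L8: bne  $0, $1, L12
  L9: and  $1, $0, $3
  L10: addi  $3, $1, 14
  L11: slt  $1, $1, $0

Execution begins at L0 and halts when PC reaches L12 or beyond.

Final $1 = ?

  step pc=0: ori   $0, $1, 6  regs=(0,14,11,0)
  step pc=1: sub  $1, $3, $1  regs=(0,65522,11,0)
  step pc=2: andi  $3, $1, 5  regs=(0,65522,11,0)
  step pc=3: beq  $0, $1, L7  cond=F  regs=(0,65522,11,0)
  step pc=4: or   $1, $2, $1  regs=(0,65531,11,0)
  step pc=5: add  $1, $2, $3  regs=(0,11,11,0)
  step pc=6: xor  $3, $0, $3  regs=(0,11,11,0)
  step pc=7: slti  $3, $3, 12  regs=(0,11,11,1)
  step pc=8: bne  $0, $1, L12  cond=T  regs=(0,11,11,1)
  step pc=9: and  $1, $0, $3  regs=(0,0,11,1)

0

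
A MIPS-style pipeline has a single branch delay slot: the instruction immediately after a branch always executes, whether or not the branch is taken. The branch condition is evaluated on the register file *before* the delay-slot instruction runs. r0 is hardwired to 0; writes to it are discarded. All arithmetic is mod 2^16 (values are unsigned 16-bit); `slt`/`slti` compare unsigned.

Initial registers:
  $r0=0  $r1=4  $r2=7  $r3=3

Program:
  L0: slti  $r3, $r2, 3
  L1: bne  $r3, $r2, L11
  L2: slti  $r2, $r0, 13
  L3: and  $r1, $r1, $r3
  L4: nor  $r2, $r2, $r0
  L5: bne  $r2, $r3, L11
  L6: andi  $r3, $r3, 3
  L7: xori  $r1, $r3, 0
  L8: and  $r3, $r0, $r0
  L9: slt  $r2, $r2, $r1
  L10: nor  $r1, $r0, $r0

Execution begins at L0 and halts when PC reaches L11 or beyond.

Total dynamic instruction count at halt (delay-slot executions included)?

#0 slti  $r3, $r2, 3 ; 0/4/7/0
#1 bne  $r3, $r2, L11 ; 0/4/7/0 ; →target
#2 slti  $r2, $r0, 13 ; 0/4/1/0

3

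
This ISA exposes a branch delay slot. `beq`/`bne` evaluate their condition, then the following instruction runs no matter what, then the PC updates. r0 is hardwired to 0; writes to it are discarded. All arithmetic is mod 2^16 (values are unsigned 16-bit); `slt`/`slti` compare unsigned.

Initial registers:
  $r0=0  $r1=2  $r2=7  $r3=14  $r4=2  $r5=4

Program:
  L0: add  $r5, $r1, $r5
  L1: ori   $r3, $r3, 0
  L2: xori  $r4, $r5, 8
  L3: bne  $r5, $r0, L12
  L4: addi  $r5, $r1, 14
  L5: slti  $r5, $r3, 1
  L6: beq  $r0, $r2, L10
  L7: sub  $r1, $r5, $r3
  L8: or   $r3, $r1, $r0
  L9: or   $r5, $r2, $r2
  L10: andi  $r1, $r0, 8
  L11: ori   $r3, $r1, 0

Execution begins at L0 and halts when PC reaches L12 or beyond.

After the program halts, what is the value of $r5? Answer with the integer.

PC=0  add  $r5, $r1, $r5     | $r0=0 $r1=2 $r2=7 $r3=14 $r4=2 $r5=6
PC=1  ori   $r3, $r3, 0      | $r0=0 $r1=2 $r2=7 $r3=14 $r4=2 $r5=6
PC=2  xori  $r4, $r5, 8      | $r0=0 $r1=2 $r2=7 $r3=14 $r4=14 $r5=6
PC=3  bne  $r5, $r0, L12     | $r0=0 $r1=2 $r2=7 $r3=14 $r4=14 $r5=6  [TAKEN]
PC=4  addi  $r5, $r1, 14     | $r0=0 $r1=2 $r2=7 $r3=14 $r4=14 $r5=16

16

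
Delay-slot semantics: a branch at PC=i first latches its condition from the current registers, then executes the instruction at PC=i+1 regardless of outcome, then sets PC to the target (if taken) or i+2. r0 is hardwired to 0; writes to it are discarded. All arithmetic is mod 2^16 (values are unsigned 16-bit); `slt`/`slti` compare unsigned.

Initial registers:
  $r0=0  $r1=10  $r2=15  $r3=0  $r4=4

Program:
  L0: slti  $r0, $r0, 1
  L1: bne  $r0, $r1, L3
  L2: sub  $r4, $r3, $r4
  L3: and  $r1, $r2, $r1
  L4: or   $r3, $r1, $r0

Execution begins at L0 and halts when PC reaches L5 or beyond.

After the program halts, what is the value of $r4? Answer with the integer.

  step pc=0: slti  $r0, $r0, 1  regs=(0,10,15,0,4)
  step pc=1: bne  $r0, $r1, L3  cond=T  regs=(0,10,15,0,4)
  step pc=2: sub  $r4, $r3, $r4  regs=(0,10,15,0,65532)
  step pc=3: and  $r1, $r2, $r1  regs=(0,10,15,0,65532)
  step pc=4: or   $r3, $r1, $r0  regs=(0,10,15,10,65532)

65532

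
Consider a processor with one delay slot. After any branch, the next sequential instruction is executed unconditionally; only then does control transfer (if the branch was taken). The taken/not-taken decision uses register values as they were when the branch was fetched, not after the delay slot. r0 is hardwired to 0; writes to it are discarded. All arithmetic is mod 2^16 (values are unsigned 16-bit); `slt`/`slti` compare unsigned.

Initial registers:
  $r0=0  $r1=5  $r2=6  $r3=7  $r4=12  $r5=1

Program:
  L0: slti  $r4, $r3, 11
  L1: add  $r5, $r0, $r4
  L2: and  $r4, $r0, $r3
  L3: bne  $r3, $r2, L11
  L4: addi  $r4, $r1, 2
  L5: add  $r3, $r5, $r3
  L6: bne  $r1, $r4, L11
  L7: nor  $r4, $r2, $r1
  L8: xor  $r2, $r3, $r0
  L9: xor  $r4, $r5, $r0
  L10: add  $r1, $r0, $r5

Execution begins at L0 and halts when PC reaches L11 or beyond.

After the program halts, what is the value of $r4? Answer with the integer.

7

#0 slti  $r4, $r3, 11 ; 0/5/6/7/1/1
#1 add  $r5, $r0, $r4 ; 0/5/6/7/1/1
#2 and  $r4, $r0, $r3 ; 0/5/6/7/0/1
#3 bne  $r3, $r2, L11 ; 0/5/6/7/0/1 ; →target
#4 addi  $r4, $r1, 2 ; 0/5/6/7/7/1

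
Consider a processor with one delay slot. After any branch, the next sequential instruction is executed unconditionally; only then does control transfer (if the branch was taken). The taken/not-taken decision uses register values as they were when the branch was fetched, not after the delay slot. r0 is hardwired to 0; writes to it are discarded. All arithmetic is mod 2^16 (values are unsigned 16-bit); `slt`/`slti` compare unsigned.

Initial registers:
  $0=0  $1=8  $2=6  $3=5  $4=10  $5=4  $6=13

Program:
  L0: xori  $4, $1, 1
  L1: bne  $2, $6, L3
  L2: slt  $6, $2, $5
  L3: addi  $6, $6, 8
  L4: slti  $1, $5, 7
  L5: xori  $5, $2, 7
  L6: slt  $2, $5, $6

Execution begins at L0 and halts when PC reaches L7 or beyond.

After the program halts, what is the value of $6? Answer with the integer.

#0 xori  $4, $1, 1 ; 0/8/6/5/9/4/13
#1 bne  $2, $6, L3 ; 0/8/6/5/9/4/13 ; →target
#2 slt  $6, $2, $5 ; 0/8/6/5/9/4/0
#3 addi  $6, $6, 8 ; 0/8/6/5/9/4/8
#4 slti  $1, $5, 7 ; 0/1/6/5/9/4/8
#5 xori  $5, $2, 7 ; 0/1/6/5/9/1/8
#6 slt  $2, $5, $6 ; 0/1/1/5/9/1/8

8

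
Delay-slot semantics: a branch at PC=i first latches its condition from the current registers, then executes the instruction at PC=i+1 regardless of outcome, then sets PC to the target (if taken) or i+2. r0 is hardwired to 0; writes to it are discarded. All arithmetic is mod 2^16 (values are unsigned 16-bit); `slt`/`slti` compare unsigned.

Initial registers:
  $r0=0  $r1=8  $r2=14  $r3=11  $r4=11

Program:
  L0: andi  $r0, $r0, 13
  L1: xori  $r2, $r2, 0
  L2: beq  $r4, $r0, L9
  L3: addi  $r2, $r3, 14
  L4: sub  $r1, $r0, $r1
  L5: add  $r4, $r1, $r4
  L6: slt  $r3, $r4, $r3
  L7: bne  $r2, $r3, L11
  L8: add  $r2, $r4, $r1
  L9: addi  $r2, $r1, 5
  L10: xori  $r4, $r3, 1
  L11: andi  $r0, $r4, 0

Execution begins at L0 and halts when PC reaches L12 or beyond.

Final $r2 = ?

PC=0  andi  $r0, $r0, 13     | $r0=0 $r1=8 $r2=14 $r3=11 $r4=11
PC=1  xori  $r2, $r2, 0      | $r0=0 $r1=8 $r2=14 $r3=11 $r4=11
PC=2  beq  $r4, $r0, L9      | $r0=0 $r1=8 $r2=14 $r3=11 $r4=11  [not taken]
PC=3  addi  $r2, $r3, 14     | $r0=0 $r1=8 $r2=25 $r3=11 $r4=11
PC=4  sub  $r1, $r0, $r1     | $r0=0 $r1=65528 $r2=25 $r3=11 $r4=11
PC=5  add  $r4, $r1, $r4     | $r0=0 $r1=65528 $r2=25 $r3=11 $r4=3
PC=6  slt  $r3, $r4, $r3     | $r0=0 $r1=65528 $r2=25 $r3=1 $r4=3
PC=7  bne  $r2, $r3, L11     | $r0=0 $r1=65528 $r2=25 $r3=1 $r4=3  [TAKEN]
PC=8  add  $r2, $r4, $r1     | $r0=0 $r1=65528 $r2=65531 $r3=1 $r4=3
PC=11 andi  $r0, $r4, 0      | $r0=0 $r1=65528 $r2=65531 $r3=1 $r4=3

65531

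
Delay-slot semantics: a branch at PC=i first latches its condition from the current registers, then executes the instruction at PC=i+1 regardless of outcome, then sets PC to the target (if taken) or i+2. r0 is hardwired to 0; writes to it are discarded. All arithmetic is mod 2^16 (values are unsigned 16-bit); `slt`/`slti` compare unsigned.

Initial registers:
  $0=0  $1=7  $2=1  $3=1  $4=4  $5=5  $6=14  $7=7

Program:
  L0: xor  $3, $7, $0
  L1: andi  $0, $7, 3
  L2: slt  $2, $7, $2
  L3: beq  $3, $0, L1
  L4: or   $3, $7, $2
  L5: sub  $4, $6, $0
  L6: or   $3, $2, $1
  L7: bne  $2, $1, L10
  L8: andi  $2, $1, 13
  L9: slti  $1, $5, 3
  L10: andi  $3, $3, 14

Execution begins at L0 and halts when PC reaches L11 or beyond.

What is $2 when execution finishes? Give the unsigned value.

5

#0 xor  $3, $7, $0 ; 0/7/1/7/4/5/14/7
#1 andi  $0, $7, 3 ; 0/7/1/7/4/5/14/7
#2 slt  $2, $7, $2 ; 0/7/0/7/4/5/14/7
#3 beq  $3, $0, L1 ; 0/7/0/7/4/5/14/7 ; →fallthru
#4 or   $3, $7, $2 ; 0/7/0/7/4/5/14/7
#5 sub  $4, $6, $0 ; 0/7/0/7/14/5/14/7
#6 or   $3, $2, $1 ; 0/7/0/7/14/5/14/7
#7 bne  $2, $1, L10 ; 0/7/0/7/14/5/14/7 ; →target
#8 andi  $2, $1, 13 ; 0/7/5/7/14/5/14/7
#10 andi  $3, $3, 14 ; 0/7/5/6/14/5/14/7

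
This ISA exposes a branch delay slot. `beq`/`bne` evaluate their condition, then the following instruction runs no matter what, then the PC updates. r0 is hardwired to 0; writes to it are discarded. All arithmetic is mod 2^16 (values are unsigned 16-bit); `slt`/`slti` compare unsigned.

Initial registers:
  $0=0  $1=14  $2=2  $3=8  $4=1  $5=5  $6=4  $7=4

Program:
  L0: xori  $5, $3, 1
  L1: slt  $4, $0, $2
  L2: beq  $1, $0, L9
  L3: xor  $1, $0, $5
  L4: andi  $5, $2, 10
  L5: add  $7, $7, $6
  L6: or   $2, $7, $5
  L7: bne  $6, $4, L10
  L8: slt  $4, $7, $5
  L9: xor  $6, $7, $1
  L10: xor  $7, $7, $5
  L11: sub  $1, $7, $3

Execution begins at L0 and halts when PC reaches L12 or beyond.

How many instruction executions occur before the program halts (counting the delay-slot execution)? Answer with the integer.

11

PC=0  xori  $5, $3, 1        | $0=0 $1=14 $2=2 $3=8 $4=1 $5=9 $6=4 $7=4
PC=1  slt  $4, $0, $2        | $0=0 $1=14 $2=2 $3=8 $4=1 $5=9 $6=4 $7=4
PC=2  beq  $1, $0, L9        | $0=0 $1=14 $2=2 $3=8 $4=1 $5=9 $6=4 $7=4  [not taken]
PC=3  xor  $1, $0, $5        | $0=0 $1=9 $2=2 $3=8 $4=1 $5=9 $6=4 $7=4
PC=4  andi  $5, $2, 10       | $0=0 $1=9 $2=2 $3=8 $4=1 $5=2 $6=4 $7=4
PC=5  add  $7, $7, $6        | $0=0 $1=9 $2=2 $3=8 $4=1 $5=2 $6=4 $7=8
PC=6  or   $2, $7, $5        | $0=0 $1=9 $2=10 $3=8 $4=1 $5=2 $6=4 $7=8
PC=7  bne  $6, $4, L10       | $0=0 $1=9 $2=10 $3=8 $4=1 $5=2 $6=4 $7=8  [TAKEN]
PC=8  slt  $4, $7, $5        | $0=0 $1=9 $2=10 $3=8 $4=0 $5=2 $6=4 $7=8
PC=10 xor  $7, $7, $5        | $0=0 $1=9 $2=10 $3=8 $4=0 $5=2 $6=4 $7=10
PC=11 sub  $1, $7, $3        | $0=0 $1=2 $2=10 $3=8 $4=0 $5=2 $6=4 $7=10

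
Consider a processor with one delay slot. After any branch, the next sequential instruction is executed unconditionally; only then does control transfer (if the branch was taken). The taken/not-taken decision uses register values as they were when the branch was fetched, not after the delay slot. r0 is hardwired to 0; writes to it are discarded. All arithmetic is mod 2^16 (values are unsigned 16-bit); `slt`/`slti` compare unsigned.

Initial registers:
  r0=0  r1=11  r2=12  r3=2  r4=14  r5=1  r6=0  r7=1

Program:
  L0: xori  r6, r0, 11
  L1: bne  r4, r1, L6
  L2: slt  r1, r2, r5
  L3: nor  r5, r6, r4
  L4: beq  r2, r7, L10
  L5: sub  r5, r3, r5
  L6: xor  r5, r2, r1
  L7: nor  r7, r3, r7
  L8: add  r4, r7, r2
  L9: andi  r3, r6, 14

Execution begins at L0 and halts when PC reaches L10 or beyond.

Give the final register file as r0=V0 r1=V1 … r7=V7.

  step pc=0: xori  r6, r0, 11  regs=(0,11,12,2,14,1,11,1)
  step pc=1: bne  r4, r1, L6  cond=T  regs=(0,11,12,2,14,1,11,1)
  step pc=2: slt  r1, r2, r5  regs=(0,0,12,2,14,1,11,1)
  step pc=6: xor  r5, r2, r1  regs=(0,0,12,2,14,12,11,1)
  step pc=7: nor  r7, r3, r7  regs=(0,0,12,2,14,12,11,65532)
  step pc=8: add  r4, r7, r2  regs=(0,0,12,2,8,12,11,65532)
  step pc=9: andi  r3, r6, 14  regs=(0,0,12,10,8,12,11,65532)

r0=0 r1=0 r2=12 r3=10 r4=8 r5=12 r6=11 r7=65532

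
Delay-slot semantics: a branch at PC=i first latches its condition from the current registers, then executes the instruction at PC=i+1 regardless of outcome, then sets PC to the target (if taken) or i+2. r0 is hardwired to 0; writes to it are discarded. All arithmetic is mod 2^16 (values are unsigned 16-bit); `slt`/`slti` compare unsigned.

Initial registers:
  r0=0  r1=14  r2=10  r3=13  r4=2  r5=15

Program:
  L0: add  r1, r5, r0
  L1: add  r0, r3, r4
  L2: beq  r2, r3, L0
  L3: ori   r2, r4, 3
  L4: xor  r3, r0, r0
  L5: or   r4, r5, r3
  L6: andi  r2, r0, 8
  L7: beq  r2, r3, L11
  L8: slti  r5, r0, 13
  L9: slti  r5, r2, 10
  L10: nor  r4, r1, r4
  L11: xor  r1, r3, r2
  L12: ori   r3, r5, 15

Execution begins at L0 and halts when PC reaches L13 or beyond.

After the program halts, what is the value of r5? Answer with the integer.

  step pc=0: add  r1, r5, r0  regs=(0,15,10,13,2,15)
  step pc=1: add  r0, r3, r4  regs=(0,15,10,13,2,15)
  step pc=2: beq  r2, r3, L0  cond=F  regs=(0,15,10,13,2,15)
  step pc=3: ori   r2, r4, 3  regs=(0,15,3,13,2,15)
  step pc=4: xor  r3, r0, r0  regs=(0,15,3,0,2,15)
  step pc=5: or   r4, r5, r3  regs=(0,15,3,0,15,15)
  step pc=6: andi  r2, r0, 8  regs=(0,15,0,0,15,15)
  step pc=7: beq  r2, r3, L11  cond=T  regs=(0,15,0,0,15,15)
  step pc=8: slti  r5, r0, 13  regs=(0,15,0,0,15,1)
  step pc=11: xor  r1, r3, r2  regs=(0,0,0,0,15,1)
  step pc=12: ori   r3, r5, 15  regs=(0,0,0,15,15,1)

1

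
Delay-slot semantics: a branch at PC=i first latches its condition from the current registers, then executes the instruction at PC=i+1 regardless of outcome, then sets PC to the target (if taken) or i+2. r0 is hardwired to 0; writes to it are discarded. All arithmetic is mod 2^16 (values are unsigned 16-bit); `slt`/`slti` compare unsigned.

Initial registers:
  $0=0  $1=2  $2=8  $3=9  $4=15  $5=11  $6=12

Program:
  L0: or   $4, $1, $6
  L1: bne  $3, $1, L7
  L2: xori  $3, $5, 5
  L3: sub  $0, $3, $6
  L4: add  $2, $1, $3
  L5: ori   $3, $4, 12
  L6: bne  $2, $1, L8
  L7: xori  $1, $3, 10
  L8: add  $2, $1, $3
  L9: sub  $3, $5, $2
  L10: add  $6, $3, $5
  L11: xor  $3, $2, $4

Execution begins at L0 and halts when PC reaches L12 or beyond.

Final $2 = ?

18

PC=0  or   $4, $1, $6        | $0=0 $1=2 $2=8 $3=9 $4=14 $5=11 $6=12
PC=1  bne  $3, $1, L7        | $0=0 $1=2 $2=8 $3=9 $4=14 $5=11 $6=12  [TAKEN]
PC=2  xori  $3, $5, 5        | $0=0 $1=2 $2=8 $3=14 $4=14 $5=11 $6=12
PC=7  xori  $1, $3, 10       | $0=0 $1=4 $2=8 $3=14 $4=14 $5=11 $6=12
PC=8  add  $2, $1, $3        | $0=0 $1=4 $2=18 $3=14 $4=14 $5=11 $6=12
PC=9  sub  $3, $5, $2        | $0=0 $1=4 $2=18 $3=65529 $4=14 $5=11 $6=12
PC=10 add  $6, $3, $5        | $0=0 $1=4 $2=18 $3=65529 $4=14 $5=11 $6=4
PC=11 xor  $3, $2, $4        | $0=0 $1=4 $2=18 $3=28 $4=14 $5=11 $6=4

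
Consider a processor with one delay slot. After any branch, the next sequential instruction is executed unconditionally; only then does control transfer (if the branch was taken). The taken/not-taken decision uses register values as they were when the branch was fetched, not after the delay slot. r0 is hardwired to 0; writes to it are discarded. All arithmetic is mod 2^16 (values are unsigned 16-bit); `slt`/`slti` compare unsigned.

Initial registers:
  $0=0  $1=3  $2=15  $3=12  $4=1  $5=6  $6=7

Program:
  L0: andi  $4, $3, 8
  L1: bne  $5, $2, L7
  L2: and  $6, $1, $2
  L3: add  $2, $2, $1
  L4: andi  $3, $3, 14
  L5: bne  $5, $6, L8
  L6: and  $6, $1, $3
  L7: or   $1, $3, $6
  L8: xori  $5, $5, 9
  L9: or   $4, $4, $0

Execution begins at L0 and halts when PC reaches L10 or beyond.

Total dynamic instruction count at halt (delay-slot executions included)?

PC=0  andi  $4, $3, 8        | $0=0 $1=3 $2=15 $3=12 $4=8 $5=6 $6=7
PC=1  bne  $5, $2, L7        | $0=0 $1=3 $2=15 $3=12 $4=8 $5=6 $6=7  [TAKEN]
PC=2  and  $6, $1, $2        | $0=0 $1=3 $2=15 $3=12 $4=8 $5=6 $6=3
PC=7  or   $1, $3, $6        | $0=0 $1=15 $2=15 $3=12 $4=8 $5=6 $6=3
PC=8  xori  $5, $5, 9        | $0=0 $1=15 $2=15 $3=12 $4=8 $5=15 $6=3
PC=9  or   $4, $4, $0        | $0=0 $1=15 $2=15 $3=12 $4=8 $5=15 $6=3

6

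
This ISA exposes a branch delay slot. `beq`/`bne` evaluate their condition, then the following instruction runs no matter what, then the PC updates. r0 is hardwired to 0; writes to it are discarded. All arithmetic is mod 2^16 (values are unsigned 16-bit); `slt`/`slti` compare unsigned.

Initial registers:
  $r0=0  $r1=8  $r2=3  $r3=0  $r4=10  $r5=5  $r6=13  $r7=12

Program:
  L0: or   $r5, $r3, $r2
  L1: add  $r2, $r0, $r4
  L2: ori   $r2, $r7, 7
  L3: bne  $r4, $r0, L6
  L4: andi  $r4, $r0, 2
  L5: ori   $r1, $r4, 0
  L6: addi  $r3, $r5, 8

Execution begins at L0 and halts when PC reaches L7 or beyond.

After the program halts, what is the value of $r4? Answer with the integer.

0

  step pc=0: or   $r5, $r3, $r2  regs=(0,8,3,0,10,3,13,12)
  step pc=1: add  $r2, $r0, $r4  regs=(0,8,10,0,10,3,13,12)
  step pc=2: ori   $r2, $r7, 7  regs=(0,8,15,0,10,3,13,12)
  step pc=3: bne  $r4, $r0, L6  cond=T  regs=(0,8,15,0,10,3,13,12)
  step pc=4: andi  $r4, $r0, 2  regs=(0,8,15,0,0,3,13,12)
  step pc=6: addi  $r3, $r5, 8  regs=(0,8,15,11,0,3,13,12)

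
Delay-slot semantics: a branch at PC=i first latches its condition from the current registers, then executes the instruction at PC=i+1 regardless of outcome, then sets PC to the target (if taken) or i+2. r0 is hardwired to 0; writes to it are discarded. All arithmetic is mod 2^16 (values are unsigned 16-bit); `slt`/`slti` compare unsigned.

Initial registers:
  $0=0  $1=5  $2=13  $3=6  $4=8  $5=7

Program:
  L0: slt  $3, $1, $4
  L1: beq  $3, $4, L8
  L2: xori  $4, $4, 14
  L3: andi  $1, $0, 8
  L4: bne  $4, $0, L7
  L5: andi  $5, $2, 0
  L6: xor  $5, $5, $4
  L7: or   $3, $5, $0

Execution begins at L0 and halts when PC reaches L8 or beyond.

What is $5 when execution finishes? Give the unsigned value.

[0] slt  $3, $1, $4  →  {$0:0, $1:5, $2:13, $3:1, $4:8, $5:7}
[1] beq  $3, $4, L8  →  {$0:0, $1:5, $2:13, $3:1, $4:8, $5:7}  ⟨branch fallthrough⟩
[2] xori  $4, $4, 14  →  {$0:0, $1:5, $2:13, $3:1, $4:6, $5:7}
[3] andi  $1, $0, 8  →  {$0:0, $1:0, $2:13, $3:1, $4:6, $5:7}
[4] bne  $4, $0, L7  →  {$0:0, $1:0, $2:13, $3:1, $4:6, $5:7}  ⟨branch taken⟩
[5] andi  $5, $2, 0  →  {$0:0, $1:0, $2:13, $3:1, $4:6, $5:0}
[7] or   $3, $5, $0  →  {$0:0, $1:0, $2:13, $3:0, $4:6, $5:0}

0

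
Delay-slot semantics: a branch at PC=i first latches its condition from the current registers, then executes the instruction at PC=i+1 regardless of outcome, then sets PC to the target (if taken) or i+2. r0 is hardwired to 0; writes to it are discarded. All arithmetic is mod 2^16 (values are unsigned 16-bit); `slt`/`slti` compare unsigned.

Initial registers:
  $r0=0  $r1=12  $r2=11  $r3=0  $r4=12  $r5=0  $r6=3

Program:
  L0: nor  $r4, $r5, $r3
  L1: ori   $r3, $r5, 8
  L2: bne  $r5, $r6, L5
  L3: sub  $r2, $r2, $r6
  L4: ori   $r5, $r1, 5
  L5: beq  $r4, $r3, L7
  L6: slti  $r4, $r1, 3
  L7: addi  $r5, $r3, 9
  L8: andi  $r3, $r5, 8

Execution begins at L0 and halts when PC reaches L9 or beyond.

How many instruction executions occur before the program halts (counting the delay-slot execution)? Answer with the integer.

PC=0  nor  $r4, $r5, $r3     | $r0=0 $r1=12 $r2=11 $r3=0 $r4=65535 $r5=0 $r6=3
PC=1  ori   $r3, $r5, 8      | $r0=0 $r1=12 $r2=11 $r3=8 $r4=65535 $r5=0 $r6=3
PC=2  bne  $r5, $r6, L5      | $r0=0 $r1=12 $r2=11 $r3=8 $r4=65535 $r5=0 $r6=3  [TAKEN]
PC=3  sub  $r2, $r2, $r6     | $r0=0 $r1=12 $r2=8 $r3=8 $r4=65535 $r5=0 $r6=3
PC=5  beq  $r4, $r3, L7      | $r0=0 $r1=12 $r2=8 $r3=8 $r4=65535 $r5=0 $r6=3  [not taken]
PC=6  slti  $r4, $r1, 3      | $r0=0 $r1=12 $r2=8 $r3=8 $r4=0 $r5=0 $r6=3
PC=7  addi  $r5, $r3, 9      | $r0=0 $r1=12 $r2=8 $r3=8 $r4=0 $r5=17 $r6=3
PC=8  andi  $r3, $r5, 8      | $r0=0 $r1=12 $r2=8 $r3=0 $r4=0 $r5=17 $r6=3

8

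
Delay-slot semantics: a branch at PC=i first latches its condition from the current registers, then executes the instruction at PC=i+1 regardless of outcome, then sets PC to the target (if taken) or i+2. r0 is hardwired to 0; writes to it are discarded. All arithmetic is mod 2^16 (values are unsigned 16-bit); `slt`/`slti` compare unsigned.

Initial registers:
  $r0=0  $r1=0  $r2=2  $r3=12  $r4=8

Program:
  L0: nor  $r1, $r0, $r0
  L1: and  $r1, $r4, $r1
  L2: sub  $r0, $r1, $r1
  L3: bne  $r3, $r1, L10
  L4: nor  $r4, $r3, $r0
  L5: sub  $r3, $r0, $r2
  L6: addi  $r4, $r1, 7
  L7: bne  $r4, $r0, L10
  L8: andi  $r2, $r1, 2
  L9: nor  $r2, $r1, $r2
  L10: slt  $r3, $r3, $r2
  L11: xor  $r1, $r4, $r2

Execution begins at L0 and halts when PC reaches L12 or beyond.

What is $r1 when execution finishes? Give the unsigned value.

PC=0  nor  $r1, $r0, $r0     | $r0=0 $r1=65535 $r2=2 $r3=12 $r4=8
PC=1  and  $r1, $r4, $r1     | $r0=0 $r1=8 $r2=2 $r3=12 $r4=8
PC=2  sub  $r0, $r1, $r1     | $r0=0 $r1=8 $r2=2 $r3=12 $r4=8
PC=3  bne  $r3, $r1, L10     | $r0=0 $r1=8 $r2=2 $r3=12 $r4=8  [TAKEN]
PC=4  nor  $r4, $r3, $r0     | $r0=0 $r1=8 $r2=2 $r3=12 $r4=65523
PC=10 slt  $r3, $r3, $r2     | $r0=0 $r1=8 $r2=2 $r3=0 $r4=65523
PC=11 xor  $r1, $r4, $r2     | $r0=0 $r1=65521 $r2=2 $r3=0 $r4=65523

65521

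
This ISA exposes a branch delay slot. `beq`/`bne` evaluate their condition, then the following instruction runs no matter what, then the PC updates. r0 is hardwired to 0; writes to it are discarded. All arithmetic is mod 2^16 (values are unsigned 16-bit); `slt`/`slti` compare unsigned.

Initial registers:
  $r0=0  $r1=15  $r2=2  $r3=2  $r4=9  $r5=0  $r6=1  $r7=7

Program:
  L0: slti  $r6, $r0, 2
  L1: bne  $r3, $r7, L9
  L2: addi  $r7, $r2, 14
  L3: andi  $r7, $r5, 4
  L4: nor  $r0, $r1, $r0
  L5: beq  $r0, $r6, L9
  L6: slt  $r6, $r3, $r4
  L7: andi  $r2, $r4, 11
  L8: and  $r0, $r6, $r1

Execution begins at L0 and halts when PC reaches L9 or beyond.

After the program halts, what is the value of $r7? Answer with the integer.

16

#0 slti  $r6, $r0, 2 ; 0/15/2/2/9/0/1/7
#1 bne  $r3, $r7, L9 ; 0/15/2/2/9/0/1/7 ; →target
#2 addi  $r7, $r2, 14 ; 0/15/2/2/9/0/1/16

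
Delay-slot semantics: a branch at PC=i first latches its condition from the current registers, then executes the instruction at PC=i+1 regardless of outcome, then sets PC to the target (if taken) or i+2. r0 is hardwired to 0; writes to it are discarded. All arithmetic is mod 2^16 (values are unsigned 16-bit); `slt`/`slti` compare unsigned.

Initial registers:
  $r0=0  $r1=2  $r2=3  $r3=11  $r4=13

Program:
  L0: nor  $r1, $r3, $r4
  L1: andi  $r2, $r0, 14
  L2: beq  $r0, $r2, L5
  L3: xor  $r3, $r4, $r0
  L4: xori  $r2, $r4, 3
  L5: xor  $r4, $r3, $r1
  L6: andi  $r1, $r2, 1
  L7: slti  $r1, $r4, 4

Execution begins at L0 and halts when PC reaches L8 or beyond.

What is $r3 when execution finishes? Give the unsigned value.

PC=0  nor  $r1, $r3, $r4     | $r0=0 $r1=65520 $r2=3 $r3=11 $r4=13
PC=1  andi  $r2, $r0, 14     | $r0=0 $r1=65520 $r2=0 $r3=11 $r4=13
PC=2  beq  $r0, $r2, L5      | $r0=0 $r1=65520 $r2=0 $r3=11 $r4=13  [TAKEN]
PC=3  xor  $r3, $r4, $r0     | $r0=0 $r1=65520 $r2=0 $r3=13 $r4=13
PC=5  xor  $r4, $r3, $r1     | $r0=0 $r1=65520 $r2=0 $r3=13 $r4=65533
PC=6  andi  $r1, $r2, 1      | $r0=0 $r1=0 $r2=0 $r3=13 $r4=65533
PC=7  slti  $r1, $r4, 4      | $r0=0 $r1=0 $r2=0 $r3=13 $r4=65533

13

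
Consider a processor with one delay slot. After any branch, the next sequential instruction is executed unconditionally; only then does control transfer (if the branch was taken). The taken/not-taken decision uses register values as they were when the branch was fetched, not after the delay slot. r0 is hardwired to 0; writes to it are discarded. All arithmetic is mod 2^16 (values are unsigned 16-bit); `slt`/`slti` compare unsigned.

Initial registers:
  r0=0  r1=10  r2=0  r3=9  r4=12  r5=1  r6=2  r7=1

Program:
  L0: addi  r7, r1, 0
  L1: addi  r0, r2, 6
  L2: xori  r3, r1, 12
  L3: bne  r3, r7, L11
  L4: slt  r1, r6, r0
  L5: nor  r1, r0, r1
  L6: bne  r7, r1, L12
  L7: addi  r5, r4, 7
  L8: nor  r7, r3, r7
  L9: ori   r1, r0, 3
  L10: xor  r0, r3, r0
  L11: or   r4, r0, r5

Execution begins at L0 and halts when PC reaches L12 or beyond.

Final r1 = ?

#0 addi  r7, r1, 0 ; 0/10/0/9/12/1/2/10
#1 addi  r0, r2, 6 ; 0/10/0/9/12/1/2/10
#2 xori  r3, r1, 12 ; 0/10/0/6/12/1/2/10
#3 bne  r3, r7, L11 ; 0/10/0/6/12/1/2/10 ; →target
#4 slt  r1, r6, r0 ; 0/0/0/6/12/1/2/10
#11 or   r4, r0, r5 ; 0/0/0/6/1/1/2/10

0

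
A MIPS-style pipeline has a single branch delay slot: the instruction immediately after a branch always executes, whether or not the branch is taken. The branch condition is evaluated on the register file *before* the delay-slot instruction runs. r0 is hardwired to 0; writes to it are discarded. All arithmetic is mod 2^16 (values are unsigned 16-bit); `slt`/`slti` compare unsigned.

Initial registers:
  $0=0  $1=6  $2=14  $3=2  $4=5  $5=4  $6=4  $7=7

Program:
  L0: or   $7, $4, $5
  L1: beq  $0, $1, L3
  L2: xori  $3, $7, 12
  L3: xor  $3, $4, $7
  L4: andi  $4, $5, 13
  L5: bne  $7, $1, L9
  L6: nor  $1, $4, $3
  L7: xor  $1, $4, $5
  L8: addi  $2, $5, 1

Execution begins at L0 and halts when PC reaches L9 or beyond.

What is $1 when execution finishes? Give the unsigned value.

65531

PC=0  or   $7, $4, $5        | $0=0 $1=6 $2=14 $3=2 $4=5 $5=4 $6=4 $7=5
PC=1  beq  $0, $1, L3        | $0=0 $1=6 $2=14 $3=2 $4=5 $5=4 $6=4 $7=5  [not taken]
PC=2  xori  $3, $7, 12       | $0=0 $1=6 $2=14 $3=9 $4=5 $5=4 $6=4 $7=5
PC=3  xor  $3, $4, $7        | $0=0 $1=6 $2=14 $3=0 $4=5 $5=4 $6=4 $7=5
PC=4  andi  $4, $5, 13       | $0=0 $1=6 $2=14 $3=0 $4=4 $5=4 $6=4 $7=5
PC=5  bne  $7, $1, L9        | $0=0 $1=6 $2=14 $3=0 $4=4 $5=4 $6=4 $7=5  [TAKEN]
PC=6  nor  $1, $4, $3        | $0=0 $1=65531 $2=14 $3=0 $4=4 $5=4 $6=4 $7=5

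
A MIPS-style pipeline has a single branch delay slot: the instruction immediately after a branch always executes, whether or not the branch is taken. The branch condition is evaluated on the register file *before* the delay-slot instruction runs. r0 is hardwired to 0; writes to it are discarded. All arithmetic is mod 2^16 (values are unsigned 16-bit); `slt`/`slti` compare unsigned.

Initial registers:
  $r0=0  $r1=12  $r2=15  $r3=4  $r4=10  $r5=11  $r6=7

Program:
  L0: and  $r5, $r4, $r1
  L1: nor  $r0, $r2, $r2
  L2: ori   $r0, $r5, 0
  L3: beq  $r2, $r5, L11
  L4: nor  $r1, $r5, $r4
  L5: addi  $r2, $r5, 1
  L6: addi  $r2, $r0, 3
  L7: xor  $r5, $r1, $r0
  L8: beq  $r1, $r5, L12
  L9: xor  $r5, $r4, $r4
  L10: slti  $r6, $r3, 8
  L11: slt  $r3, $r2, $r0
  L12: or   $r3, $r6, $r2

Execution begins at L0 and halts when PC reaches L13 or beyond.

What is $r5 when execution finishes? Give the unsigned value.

[0] and  $r5, $r4, $r1  →  {$r0:0, $r1:12, $r2:15, $r3:4, $r4:10, $r5:8, $r6:7}
[1] nor  $r0, $r2, $r2  →  {$r0:0, $r1:12, $r2:15, $r3:4, $r4:10, $r5:8, $r6:7}
[2] ori   $r0, $r5, 0  →  {$r0:0, $r1:12, $r2:15, $r3:4, $r4:10, $r5:8, $r6:7}
[3] beq  $r2, $r5, L11  →  {$r0:0, $r1:12, $r2:15, $r3:4, $r4:10, $r5:8, $r6:7}  ⟨branch fallthrough⟩
[4] nor  $r1, $r5, $r4  →  {$r0:0, $r1:65525, $r2:15, $r3:4, $r4:10, $r5:8, $r6:7}
[5] addi  $r2, $r5, 1  →  {$r0:0, $r1:65525, $r2:9, $r3:4, $r4:10, $r5:8, $r6:7}
[6] addi  $r2, $r0, 3  →  {$r0:0, $r1:65525, $r2:3, $r3:4, $r4:10, $r5:8, $r6:7}
[7] xor  $r5, $r1, $r0  →  {$r0:0, $r1:65525, $r2:3, $r3:4, $r4:10, $r5:65525, $r6:7}
[8] beq  $r1, $r5, L12  →  {$r0:0, $r1:65525, $r2:3, $r3:4, $r4:10, $r5:65525, $r6:7}  ⟨branch taken⟩
[9] xor  $r5, $r4, $r4  →  {$r0:0, $r1:65525, $r2:3, $r3:4, $r4:10, $r5:0, $r6:7}
[12] or   $r3, $r6, $r2  →  {$r0:0, $r1:65525, $r2:3, $r3:7, $r4:10, $r5:0, $r6:7}

0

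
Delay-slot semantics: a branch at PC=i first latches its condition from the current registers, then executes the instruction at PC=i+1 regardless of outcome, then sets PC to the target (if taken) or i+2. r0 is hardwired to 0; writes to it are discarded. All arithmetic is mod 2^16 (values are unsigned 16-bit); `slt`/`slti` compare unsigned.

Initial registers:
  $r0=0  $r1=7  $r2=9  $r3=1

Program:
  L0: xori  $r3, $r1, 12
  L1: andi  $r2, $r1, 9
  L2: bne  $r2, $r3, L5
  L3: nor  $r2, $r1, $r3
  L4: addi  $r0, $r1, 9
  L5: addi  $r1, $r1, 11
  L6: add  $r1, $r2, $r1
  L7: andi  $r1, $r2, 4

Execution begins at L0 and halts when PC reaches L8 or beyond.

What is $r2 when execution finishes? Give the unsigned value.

PC=0  xori  $r3, $r1, 12     | $r0=0 $r1=7 $r2=9 $r3=11
PC=1  andi  $r2, $r1, 9      | $r0=0 $r1=7 $r2=1 $r3=11
PC=2  bne  $r2, $r3, L5      | $r0=0 $r1=7 $r2=1 $r3=11  [TAKEN]
PC=3  nor  $r2, $r1, $r3     | $r0=0 $r1=7 $r2=65520 $r3=11
PC=5  addi  $r1, $r1, 11     | $r0=0 $r1=18 $r2=65520 $r3=11
PC=6  add  $r1, $r2, $r1     | $r0=0 $r1=2 $r2=65520 $r3=11
PC=7  andi  $r1, $r2, 4      | $r0=0 $r1=0 $r2=65520 $r3=11

65520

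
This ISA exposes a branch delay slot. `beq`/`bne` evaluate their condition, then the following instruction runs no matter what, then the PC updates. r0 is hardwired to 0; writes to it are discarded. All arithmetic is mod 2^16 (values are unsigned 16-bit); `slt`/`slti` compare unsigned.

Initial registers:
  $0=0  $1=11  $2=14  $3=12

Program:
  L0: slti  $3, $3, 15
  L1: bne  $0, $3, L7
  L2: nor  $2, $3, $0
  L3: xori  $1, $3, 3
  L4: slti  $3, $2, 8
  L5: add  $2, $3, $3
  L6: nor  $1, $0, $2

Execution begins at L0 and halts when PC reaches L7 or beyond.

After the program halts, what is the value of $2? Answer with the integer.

#0 slti  $3, $3, 15 ; 0/11/14/1
#1 bne  $0, $3, L7 ; 0/11/14/1 ; →target
#2 nor  $2, $3, $0 ; 0/11/65534/1

65534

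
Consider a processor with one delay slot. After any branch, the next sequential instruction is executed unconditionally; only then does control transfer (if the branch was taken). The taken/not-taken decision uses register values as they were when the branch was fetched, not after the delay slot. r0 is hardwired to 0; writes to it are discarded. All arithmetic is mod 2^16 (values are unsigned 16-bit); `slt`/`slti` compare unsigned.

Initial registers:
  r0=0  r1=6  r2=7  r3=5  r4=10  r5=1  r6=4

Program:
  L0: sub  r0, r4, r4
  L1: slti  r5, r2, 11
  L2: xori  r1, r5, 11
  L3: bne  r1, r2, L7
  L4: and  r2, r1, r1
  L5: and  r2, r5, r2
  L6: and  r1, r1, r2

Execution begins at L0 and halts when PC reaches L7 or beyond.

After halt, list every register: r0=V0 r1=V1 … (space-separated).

PC=0  sub  r0, r4, r4        | r0=0 r1=6 r2=7 r3=5 r4=10 r5=1 r6=4
PC=1  slti  r5, r2, 11       | r0=0 r1=6 r2=7 r3=5 r4=10 r5=1 r6=4
PC=2  xori  r1, r5, 11       | r0=0 r1=10 r2=7 r3=5 r4=10 r5=1 r6=4
PC=3  bne  r1, r2, L7        | r0=0 r1=10 r2=7 r3=5 r4=10 r5=1 r6=4  [TAKEN]
PC=4  and  r2, r1, r1        | r0=0 r1=10 r2=10 r3=5 r4=10 r5=1 r6=4

r0=0 r1=10 r2=10 r3=5 r4=10 r5=1 r6=4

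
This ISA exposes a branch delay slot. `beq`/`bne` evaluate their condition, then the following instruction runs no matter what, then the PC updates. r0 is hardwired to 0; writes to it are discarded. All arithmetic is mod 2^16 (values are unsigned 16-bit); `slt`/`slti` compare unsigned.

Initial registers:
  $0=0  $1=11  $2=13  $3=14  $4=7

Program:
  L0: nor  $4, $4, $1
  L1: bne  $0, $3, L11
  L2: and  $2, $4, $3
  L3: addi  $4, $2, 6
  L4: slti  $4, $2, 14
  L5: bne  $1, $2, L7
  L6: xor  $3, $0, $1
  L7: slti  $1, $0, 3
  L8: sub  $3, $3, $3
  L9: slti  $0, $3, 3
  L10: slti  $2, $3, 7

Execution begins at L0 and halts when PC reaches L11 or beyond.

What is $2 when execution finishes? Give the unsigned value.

0

  step pc=0: nor  $4, $4, $1  regs=(0,11,13,14,65520)
  step pc=1: bne  $0, $3, L11  cond=T  regs=(0,11,13,14,65520)
  step pc=2: and  $2, $4, $3  regs=(0,11,0,14,65520)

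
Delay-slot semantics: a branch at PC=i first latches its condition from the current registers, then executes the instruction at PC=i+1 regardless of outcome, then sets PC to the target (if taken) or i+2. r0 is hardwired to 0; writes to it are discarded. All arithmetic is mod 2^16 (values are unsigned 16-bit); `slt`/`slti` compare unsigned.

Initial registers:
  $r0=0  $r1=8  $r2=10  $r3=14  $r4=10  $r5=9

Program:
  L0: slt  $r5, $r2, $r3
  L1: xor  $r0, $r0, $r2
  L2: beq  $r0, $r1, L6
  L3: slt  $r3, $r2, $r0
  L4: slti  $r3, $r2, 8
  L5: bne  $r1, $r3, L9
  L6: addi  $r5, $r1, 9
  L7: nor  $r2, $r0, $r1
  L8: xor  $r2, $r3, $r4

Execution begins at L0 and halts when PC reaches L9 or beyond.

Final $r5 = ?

17

[0] slt  $r5, $r2, $r3  →  {$r0:0, $r1:8, $r2:10, $r3:14, $r4:10, $r5:1}
[1] xor  $r0, $r0, $r2  →  {$r0:0, $r1:8, $r2:10, $r3:14, $r4:10, $r5:1}
[2] beq  $r0, $r1, L6  →  {$r0:0, $r1:8, $r2:10, $r3:14, $r4:10, $r5:1}  ⟨branch fallthrough⟩
[3] slt  $r3, $r2, $r0  →  {$r0:0, $r1:8, $r2:10, $r3:0, $r4:10, $r5:1}
[4] slti  $r3, $r2, 8  →  {$r0:0, $r1:8, $r2:10, $r3:0, $r4:10, $r5:1}
[5] bne  $r1, $r3, L9  →  {$r0:0, $r1:8, $r2:10, $r3:0, $r4:10, $r5:1}  ⟨branch taken⟩
[6] addi  $r5, $r1, 9  →  {$r0:0, $r1:8, $r2:10, $r3:0, $r4:10, $r5:17}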